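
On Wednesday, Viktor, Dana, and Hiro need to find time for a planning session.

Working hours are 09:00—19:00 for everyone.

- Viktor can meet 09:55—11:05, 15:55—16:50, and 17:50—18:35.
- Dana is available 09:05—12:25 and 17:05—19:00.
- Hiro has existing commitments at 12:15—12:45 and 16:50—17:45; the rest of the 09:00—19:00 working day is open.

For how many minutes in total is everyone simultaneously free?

115 minutes

Hiro free within 09:00–19:00: 09:00–12:15, 12:45–16:50, 17:45–19:00.
Viktor ∩ Dana: 09:55–11:05, 17:50–18:35.
Viktor ∩ Dana ∩ Hiro: 09:55–11:05, 17:50–18:35.
Total common minutes: 70 + 45 = 115.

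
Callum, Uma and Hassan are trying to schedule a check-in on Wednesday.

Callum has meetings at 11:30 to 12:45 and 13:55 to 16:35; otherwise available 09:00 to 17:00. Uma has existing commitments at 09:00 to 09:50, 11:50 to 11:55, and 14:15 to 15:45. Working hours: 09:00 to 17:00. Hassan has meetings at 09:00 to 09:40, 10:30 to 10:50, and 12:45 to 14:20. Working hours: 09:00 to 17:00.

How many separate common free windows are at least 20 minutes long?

Callum free within 09:00–17:00: 09:00–11:30, 12:45–13:55, 16:35–17:00.
Uma free within 09:00–17:00: 09:50–11:50, 11:55–14:15, 15:45–17:00.
Hassan free within 09:00–17:00: 09:40–10:30, 10:50–12:45, 14:20–17:00.
Callum ∩ Uma: 09:50–11:30, 12:45–13:55, 16:35–17:00.
Callum ∩ Uma ∩ Hassan: 09:50–10:30, 10:50–11:30, 16:35–17:00.
Windows ≥ 20 min: 09:50–10:30, 10:50–11:30, 16:35–17:00.
That's 3 windows.

3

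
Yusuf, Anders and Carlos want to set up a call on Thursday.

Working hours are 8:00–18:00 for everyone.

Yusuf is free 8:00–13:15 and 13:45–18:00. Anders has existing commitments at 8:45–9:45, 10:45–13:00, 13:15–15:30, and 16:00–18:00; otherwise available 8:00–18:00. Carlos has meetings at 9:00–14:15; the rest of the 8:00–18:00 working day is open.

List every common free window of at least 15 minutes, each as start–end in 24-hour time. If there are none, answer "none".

Anders free within 08:00–18:00: 08:00–08:45, 09:45–10:45, 13:00–13:15, 15:30–16:00.
Carlos free within 08:00–18:00: 08:00–09:00, 14:15–18:00.
Yusuf ∩ Anders: 08:00–08:45, 09:45–10:45, 13:00–13:15, 15:30–16:00.
Yusuf ∩ Anders ∩ Carlos: 08:00–08:45, 15:30–16:00.
Windows ≥ 15 min: 08:00–08:45, 15:30–16:00.

08:00–08:45, 15:30–16:00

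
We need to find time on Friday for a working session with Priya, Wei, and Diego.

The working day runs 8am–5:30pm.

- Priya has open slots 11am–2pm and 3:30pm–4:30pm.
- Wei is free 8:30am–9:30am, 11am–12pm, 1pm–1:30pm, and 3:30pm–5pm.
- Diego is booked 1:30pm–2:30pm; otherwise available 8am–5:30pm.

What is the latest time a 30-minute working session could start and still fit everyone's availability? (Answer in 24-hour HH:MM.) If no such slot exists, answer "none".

Diego free within 08:00–17:30: 08:00–13:30, 14:30–17:30.
Priya ∩ Wei: 11:00–12:00, 13:00–13:30, 15:30–16:30.
Priya ∩ Wei ∩ Diego: 11:00–12:00, 13:00–13:30, 15:30–16:30.
Windows ≥ 30 min: 11:00–12:00, 13:00–13:30, 15:30–16:30.
Latest start in the last window 15:30–16:30 is 16:30 − 30 min = 16:00.

16:00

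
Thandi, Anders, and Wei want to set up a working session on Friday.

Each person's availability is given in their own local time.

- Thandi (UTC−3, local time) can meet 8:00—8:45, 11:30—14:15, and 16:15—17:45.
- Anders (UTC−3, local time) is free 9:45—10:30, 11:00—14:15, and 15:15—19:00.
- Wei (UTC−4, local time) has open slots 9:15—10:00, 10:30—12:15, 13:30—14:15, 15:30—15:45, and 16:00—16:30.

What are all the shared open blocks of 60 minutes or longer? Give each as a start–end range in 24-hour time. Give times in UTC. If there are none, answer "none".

14:30–16:15

Thandi → UTC: 11:00–11:45, 14:30–17:15, 19:15–20:45.
Anders → UTC: 12:45–13:30, 14:00–17:15, 18:15–22:00.
Wei → UTC: 13:15–14:00, 14:30–16:15, 17:30–18:15, 19:30–19:45, 20:00–20:30.
Thandi ∩ Anders: 14:30–17:15, 19:15–20:45.
Thandi ∩ Anders ∩ Wei: 14:30–16:15, 19:30–19:45, 20:00–20:30.
Windows ≥ 60 min: 14:30–16:15.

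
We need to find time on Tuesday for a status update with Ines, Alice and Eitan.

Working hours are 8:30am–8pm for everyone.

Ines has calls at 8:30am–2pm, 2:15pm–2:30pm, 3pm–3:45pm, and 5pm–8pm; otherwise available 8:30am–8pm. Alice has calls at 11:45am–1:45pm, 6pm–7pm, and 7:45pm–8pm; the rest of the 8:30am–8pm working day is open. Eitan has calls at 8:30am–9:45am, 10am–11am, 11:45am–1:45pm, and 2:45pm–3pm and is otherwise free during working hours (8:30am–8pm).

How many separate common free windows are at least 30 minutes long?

1

Ines free within 08:30–20:00: 14:00–14:15, 14:30–15:00, 15:45–17:00.
Alice free within 08:30–20:00: 08:30–11:45, 13:45–18:00, 19:00–19:45.
Eitan free within 08:30–20:00: 09:45–10:00, 11:00–11:45, 13:45–14:45, 15:00–20:00.
Ines ∩ Alice: 14:00–14:15, 14:30–15:00, 15:45–17:00.
Ines ∩ Alice ∩ Eitan: 14:00–14:15, 14:30–14:45, 15:45–17:00.
Windows ≥ 30 min: 15:45–17:00.
That's 1 window.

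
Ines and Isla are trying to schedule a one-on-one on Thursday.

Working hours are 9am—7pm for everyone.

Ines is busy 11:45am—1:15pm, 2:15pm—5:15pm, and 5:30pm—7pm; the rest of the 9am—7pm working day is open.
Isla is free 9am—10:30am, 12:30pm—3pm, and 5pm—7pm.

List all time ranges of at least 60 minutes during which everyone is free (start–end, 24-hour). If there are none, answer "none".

Ines free within 09:00–19:00: 09:00–11:45, 13:15–14:15, 17:15–17:30.
Ines ∩ Isla: 09:00–10:30, 13:15–14:15, 17:15–17:30.
Windows ≥ 60 min: 09:00–10:30, 13:15–14:15.

09:00–10:30, 13:15–14:15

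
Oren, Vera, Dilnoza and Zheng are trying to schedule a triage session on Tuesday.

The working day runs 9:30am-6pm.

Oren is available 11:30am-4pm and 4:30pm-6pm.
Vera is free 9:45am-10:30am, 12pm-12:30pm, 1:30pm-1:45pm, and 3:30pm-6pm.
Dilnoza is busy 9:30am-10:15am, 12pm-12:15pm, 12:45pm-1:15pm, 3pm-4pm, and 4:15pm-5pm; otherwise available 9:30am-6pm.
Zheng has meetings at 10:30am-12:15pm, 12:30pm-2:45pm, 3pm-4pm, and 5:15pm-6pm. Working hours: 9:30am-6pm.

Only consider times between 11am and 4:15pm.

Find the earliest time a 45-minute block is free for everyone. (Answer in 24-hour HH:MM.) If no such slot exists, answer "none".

none

Dilnoza free within 09:30–18:00: 10:15–12:00, 12:15–12:45, 13:15–15:00, 16:00–16:15, 17:00–18:00.
Zheng free within 09:30–18:00: 09:30–10:30, 12:15–12:30, 14:45–15:00, 16:00–17:15.
Oren ∩ Vera: 12:00–12:30, 13:30–13:45, 15:30–16:00, 16:30–18:00.
Oren ∩ Vera ∩ Dilnoza: 12:15–12:30, 13:30–13:45, 17:00–18:00.
Oren ∩ Vera ∩ Dilnoza ∩ Zheng: 12:15–12:30, 17:00–17:15.
Restricted to 11:00–16:15: 12:15–12:30.
Windows ≥ 45 min: (none).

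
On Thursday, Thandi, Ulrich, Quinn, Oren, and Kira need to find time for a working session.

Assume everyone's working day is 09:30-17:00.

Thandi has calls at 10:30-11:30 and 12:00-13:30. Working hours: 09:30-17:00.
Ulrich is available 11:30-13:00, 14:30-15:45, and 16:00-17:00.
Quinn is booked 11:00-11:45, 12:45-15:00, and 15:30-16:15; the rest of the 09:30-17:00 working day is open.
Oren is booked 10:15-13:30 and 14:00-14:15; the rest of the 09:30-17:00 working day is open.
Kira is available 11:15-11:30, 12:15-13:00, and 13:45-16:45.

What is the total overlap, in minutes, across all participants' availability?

Thandi free within 09:30–17:00: 09:30–10:30, 11:30–12:00, 13:30–17:00.
Quinn free within 09:30–17:00: 09:30–11:00, 11:45–12:45, 15:00–15:30, 16:15–17:00.
Oren free within 09:30–17:00: 09:30–10:15, 13:30–14:00, 14:15–17:00.
Thandi ∩ Ulrich: 11:30–12:00, 14:30–15:45, 16:00–17:00.
Thandi ∩ Ulrich ∩ Quinn: 11:45–12:00, 15:00–15:30, 16:15–17:00.
Thandi ∩ Ulrich ∩ Quinn ∩ Oren: 15:00–15:30, 16:15–17:00.
Thandi ∩ Ulrich ∩ Quinn ∩ Oren ∩ Kira: 15:00–15:30, 16:15–16:45.
Total common minutes: 30 + 30 = 60.

60 minutes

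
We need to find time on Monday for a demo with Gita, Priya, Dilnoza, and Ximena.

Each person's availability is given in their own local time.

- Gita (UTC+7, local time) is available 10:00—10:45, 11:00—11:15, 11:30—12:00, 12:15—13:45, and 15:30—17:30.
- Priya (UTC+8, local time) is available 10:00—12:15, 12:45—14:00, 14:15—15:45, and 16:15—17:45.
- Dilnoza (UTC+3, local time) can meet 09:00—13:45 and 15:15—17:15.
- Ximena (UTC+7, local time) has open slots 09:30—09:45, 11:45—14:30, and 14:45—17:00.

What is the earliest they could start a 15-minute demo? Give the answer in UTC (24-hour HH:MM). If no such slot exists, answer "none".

06:15

Gita → UTC: 03:00–03:45, 04:00–04:15, 04:30–05:00, 05:15–06:45, 08:30–10:30.
Priya → UTC: 02:00–04:15, 04:45–06:00, 06:15–07:45, 08:15–09:45.
Dilnoza → UTC: 06:00–10:45, 12:15–14:15.
Ximena → UTC: 02:30–02:45, 04:45–07:30, 07:45–10:00.
Gita ∩ Priya: 03:00–03:45, 04:00–04:15, 04:45–05:00, 05:15–06:00, 06:15–06:45, 08:30–09:45.
Gita ∩ Priya ∩ Dilnoza: 06:15–06:45, 08:30–09:45.
Gita ∩ Priya ∩ Dilnoza ∩ Ximena: 06:15–06:45, 08:30–09:45.
Windows ≥ 15 min: 06:15–06:45, 08:30–09:45.
Earliest such window starts at 06:15.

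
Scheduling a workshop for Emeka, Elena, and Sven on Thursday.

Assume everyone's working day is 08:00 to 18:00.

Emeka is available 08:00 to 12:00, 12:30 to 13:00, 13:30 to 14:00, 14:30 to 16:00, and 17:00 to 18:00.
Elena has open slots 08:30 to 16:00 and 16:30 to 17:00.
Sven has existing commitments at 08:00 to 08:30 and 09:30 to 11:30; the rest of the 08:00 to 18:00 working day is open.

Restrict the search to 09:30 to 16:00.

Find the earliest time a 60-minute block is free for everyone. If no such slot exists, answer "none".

14:30

Sven free within 08:00–18:00: 08:30–09:30, 11:30–18:00.
Emeka ∩ Elena: 08:30–12:00, 12:30–13:00, 13:30–14:00, 14:30–16:00.
Emeka ∩ Elena ∩ Sven: 08:30–09:30, 11:30–12:00, 12:30–13:00, 13:30–14:00, 14:30–16:00.
Restricted to 09:30–16:00: 11:30–12:00, 12:30–13:00, 13:30–14:00, 14:30–16:00.
Windows ≥ 60 min: 14:30–16:00.
Earliest such window starts at 14:30.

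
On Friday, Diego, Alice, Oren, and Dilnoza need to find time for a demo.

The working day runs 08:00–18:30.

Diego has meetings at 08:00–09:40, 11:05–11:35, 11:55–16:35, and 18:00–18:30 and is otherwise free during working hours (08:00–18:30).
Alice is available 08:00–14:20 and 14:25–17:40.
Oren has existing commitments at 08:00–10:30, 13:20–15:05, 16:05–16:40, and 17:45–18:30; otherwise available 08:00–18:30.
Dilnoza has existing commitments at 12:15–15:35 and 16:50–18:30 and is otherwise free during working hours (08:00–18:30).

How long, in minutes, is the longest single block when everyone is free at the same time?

35 minutes

Diego free within 08:00–18:30: 09:40–11:05, 11:35–11:55, 16:35–18:00.
Oren free within 08:00–18:30: 10:30–13:20, 15:05–16:05, 16:40–17:45.
Dilnoza free within 08:00–18:30: 08:00–12:15, 15:35–16:50.
Diego ∩ Alice: 09:40–11:05, 11:35–11:55, 16:35–17:40.
Diego ∩ Alice ∩ Oren: 10:30–11:05, 11:35–11:55, 16:40–17:40.
Diego ∩ Alice ∩ Oren ∩ Dilnoza: 10:30–11:05, 11:35–11:55, 16:40–16:50.
Common window lengths: 35, 20, 10 min; longest is 35.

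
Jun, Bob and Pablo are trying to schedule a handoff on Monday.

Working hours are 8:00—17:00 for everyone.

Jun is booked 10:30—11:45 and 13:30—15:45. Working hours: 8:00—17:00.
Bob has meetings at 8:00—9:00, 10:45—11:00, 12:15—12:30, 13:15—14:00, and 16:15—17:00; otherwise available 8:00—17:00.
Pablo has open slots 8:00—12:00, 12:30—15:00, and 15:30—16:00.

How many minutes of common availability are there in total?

165 minutes

Jun free within 08:00–17:00: 08:00–10:30, 11:45–13:30, 15:45–17:00.
Bob free within 08:00–17:00: 09:00–10:45, 11:00–12:15, 12:30–13:15, 14:00–16:15.
Jun ∩ Bob: 09:00–10:30, 11:45–12:15, 12:30–13:15, 15:45–16:15.
Jun ∩ Bob ∩ Pablo: 09:00–10:30, 11:45–12:00, 12:30–13:15, 15:45–16:00.
Total common minutes: 90 + 15 + 45 + 15 = 165.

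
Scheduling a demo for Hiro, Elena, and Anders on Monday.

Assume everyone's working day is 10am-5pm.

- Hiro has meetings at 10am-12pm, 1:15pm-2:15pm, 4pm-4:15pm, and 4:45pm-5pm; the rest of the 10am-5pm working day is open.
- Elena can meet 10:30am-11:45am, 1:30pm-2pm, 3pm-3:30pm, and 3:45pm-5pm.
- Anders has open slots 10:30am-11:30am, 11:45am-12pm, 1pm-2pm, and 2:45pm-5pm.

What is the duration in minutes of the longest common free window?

30 minutes

Hiro free within 10:00–17:00: 12:00–13:15, 14:15–16:00, 16:15–16:45.
Hiro ∩ Elena: 15:00–15:30, 15:45–16:00, 16:15–16:45.
Hiro ∩ Elena ∩ Anders: 15:00–15:30, 15:45–16:00, 16:15–16:45.
Common window lengths: 30, 15, 30 min; longest is 30.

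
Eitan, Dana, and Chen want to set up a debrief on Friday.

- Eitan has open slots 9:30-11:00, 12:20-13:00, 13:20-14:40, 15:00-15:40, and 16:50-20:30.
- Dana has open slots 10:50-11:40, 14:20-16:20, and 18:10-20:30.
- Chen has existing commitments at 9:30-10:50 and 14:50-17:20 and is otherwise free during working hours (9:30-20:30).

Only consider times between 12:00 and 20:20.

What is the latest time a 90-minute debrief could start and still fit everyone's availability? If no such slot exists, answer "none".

18:50

Chen free within 09:30–20:30: 10:50–14:50, 17:20–20:30.
Eitan ∩ Dana: 10:50–11:00, 14:20–14:40, 15:00–15:40, 18:10–20:30.
Eitan ∩ Dana ∩ Chen: 10:50–11:00, 14:20–14:40, 18:10–20:30.
Restricted to 12:00–20:20: 14:20–14:40, 18:10–20:20.
Windows ≥ 90 min: 18:10–20:20.
Latest start in the last window 18:10–20:20 is 20:20 − 90 min = 18:50.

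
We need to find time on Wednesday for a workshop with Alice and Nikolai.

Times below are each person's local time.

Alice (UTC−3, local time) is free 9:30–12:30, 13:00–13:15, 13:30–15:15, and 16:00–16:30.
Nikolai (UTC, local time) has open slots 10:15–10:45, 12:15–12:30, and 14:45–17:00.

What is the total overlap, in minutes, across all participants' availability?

Alice → UTC: 12:30–15:30, 16:00–16:15, 16:30–18:15, 19:00–19:30.
Nikolai → UTC: 10:15–10:45, 12:15–12:30, 14:45–17:00.
Alice ∩ Nikolai: 14:45–15:30, 16:00–16:15, 16:30–17:00.
Total common minutes: 45 + 15 + 30 = 90.

90 minutes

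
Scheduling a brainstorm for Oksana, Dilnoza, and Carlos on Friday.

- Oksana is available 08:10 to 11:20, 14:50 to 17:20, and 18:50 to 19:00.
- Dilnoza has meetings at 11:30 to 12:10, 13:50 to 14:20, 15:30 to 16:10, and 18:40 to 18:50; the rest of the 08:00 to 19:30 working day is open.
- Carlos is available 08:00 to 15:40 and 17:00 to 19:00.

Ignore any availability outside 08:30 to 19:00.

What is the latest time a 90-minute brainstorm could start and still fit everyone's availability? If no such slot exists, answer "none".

Dilnoza free within 08:00–19:30: 08:00–11:30, 12:10–13:50, 14:20–15:30, 16:10–18:40, 18:50–19:30.
Oksana ∩ Dilnoza: 08:10–11:20, 14:50–15:30, 16:10–17:20, 18:50–19:00.
Oksana ∩ Dilnoza ∩ Carlos: 08:10–11:20, 14:50–15:30, 17:00–17:20, 18:50–19:00.
Restricted to 08:30–19:00: 08:30–11:20, 14:50–15:30, 17:00–17:20, 18:50–19:00.
Windows ≥ 90 min: 08:30–11:20.
Latest start in the last window 08:30–11:20 is 11:20 − 90 min = 09:50.

09:50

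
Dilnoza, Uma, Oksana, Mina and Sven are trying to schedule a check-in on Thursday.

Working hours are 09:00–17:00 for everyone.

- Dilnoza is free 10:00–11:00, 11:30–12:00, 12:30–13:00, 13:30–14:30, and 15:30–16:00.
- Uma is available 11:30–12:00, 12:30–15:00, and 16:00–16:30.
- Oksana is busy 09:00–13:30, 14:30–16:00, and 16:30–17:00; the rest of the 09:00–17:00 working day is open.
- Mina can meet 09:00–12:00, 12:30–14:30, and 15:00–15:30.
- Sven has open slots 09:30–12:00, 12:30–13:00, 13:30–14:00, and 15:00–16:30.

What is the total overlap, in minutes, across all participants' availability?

30 minutes

Oksana free within 09:00–17:00: 13:30–14:30, 16:00–16:30.
Dilnoza ∩ Uma: 11:30–12:00, 12:30–13:00, 13:30–14:30.
Dilnoza ∩ Uma ∩ Oksana: 13:30–14:30.
Dilnoza ∩ Uma ∩ Oksana ∩ Mina: 13:30–14:30.
Dilnoza ∩ Uma ∩ Oksana ∩ Mina ∩ Sven: 13:30–14:00.
Total common minutes: 30.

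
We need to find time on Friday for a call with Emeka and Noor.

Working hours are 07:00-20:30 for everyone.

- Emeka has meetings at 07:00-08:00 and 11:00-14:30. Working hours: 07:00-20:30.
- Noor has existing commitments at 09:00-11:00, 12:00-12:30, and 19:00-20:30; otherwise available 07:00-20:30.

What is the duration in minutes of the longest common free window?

Emeka free within 07:00–20:30: 08:00–11:00, 14:30–20:30.
Noor free within 07:00–20:30: 07:00–09:00, 11:00–12:00, 12:30–19:00.
Emeka ∩ Noor: 08:00–09:00, 14:30–19:00.
Common window lengths: 60, 270 min; longest is 270.

270 minutes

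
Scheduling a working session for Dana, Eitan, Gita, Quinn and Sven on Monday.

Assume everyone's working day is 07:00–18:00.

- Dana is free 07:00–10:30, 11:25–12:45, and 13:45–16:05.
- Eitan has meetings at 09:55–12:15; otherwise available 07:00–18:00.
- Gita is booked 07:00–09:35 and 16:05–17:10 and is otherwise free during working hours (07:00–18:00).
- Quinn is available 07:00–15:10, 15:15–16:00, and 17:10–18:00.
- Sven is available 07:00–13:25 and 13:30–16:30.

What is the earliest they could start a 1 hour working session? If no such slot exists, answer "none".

13:45

Eitan free within 07:00–18:00: 07:00–09:55, 12:15–18:00.
Gita free within 07:00–18:00: 09:35–16:05, 17:10–18:00.
Dana ∩ Eitan: 07:00–09:55, 12:15–12:45, 13:45–16:05.
Dana ∩ Eitan ∩ Gita: 09:35–09:55, 12:15–12:45, 13:45–16:05.
Dana ∩ Eitan ∩ Gita ∩ Quinn: 09:35–09:55, 12:15–12:45, 13:45–15:10, 15:15–16:00.
Dana ∩ Eitan ∩ Gita ∩ Quinn ∩ Sven: 09:35–09:55, 12:15–12:45, 13:45–15:10, 15:15–16:00.
Windows ≥ 60 min: 13:45–15:10.
Earliest such window starts at 13:45.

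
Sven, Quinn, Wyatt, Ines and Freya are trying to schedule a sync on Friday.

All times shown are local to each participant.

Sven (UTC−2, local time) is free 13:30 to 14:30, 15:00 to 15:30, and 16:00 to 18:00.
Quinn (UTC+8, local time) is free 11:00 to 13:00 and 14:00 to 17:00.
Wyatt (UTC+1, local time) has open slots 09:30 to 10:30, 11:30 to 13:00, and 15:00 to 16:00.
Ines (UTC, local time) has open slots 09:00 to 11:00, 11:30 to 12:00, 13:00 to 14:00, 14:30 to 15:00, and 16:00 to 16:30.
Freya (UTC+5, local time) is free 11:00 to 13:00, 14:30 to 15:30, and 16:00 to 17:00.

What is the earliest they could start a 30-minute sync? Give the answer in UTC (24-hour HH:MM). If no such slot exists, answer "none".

Sven → UTC: 15:30–16:30, 17:00–17:30, 18:00–20:00.
Quinn → UTC: 03:00–05:00, 06:00–09:00.
Wyatt → UTC: 08:30–09:30, 10:30–12:00, 14:00–15:00.
Ines → UTC: 09:00–11:00, 11:30–12:00, 13:00–14:00, 14:30–15:00, 16:00–16:30.
Freya → UTC: 06:00–08:00, 09:30–10:30, 11:00–12:00.
Sven ∩ Quinn: (none).
Sven ∩ Quinn ∩ Wyatt: (none).
Sven ∩ Quinn ∩ Wyatt ∩ Ines: (none).
Sven ∩ Quinn ∩ Wyatt ∩ Ines ∩ Freya: (none).
Windows ≥ 30 min: (none).

none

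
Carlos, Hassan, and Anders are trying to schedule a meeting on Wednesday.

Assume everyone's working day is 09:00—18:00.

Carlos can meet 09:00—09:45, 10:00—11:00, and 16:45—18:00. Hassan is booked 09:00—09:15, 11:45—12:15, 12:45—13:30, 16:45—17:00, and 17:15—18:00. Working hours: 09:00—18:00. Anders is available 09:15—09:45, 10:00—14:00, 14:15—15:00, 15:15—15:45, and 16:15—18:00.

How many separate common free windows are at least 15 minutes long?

3

Hassan free within 09:00–18:00: 09:15–11:45, 12:15–12:45, 13:30–16:45, 17:00–17:15.
Carlos ∩ Hassan: 09:15–09:45, 10:00–11:00, 17:00–17:15.
Carlos ∩ Hassan ∩ Anders: 09:15–09:45, 10:00–11:00, 17:00–17:15.
Windows ≥ 15 min: 09:15–09:45, 10:00–11:00, 17:00–17:15.
That's 3 windows.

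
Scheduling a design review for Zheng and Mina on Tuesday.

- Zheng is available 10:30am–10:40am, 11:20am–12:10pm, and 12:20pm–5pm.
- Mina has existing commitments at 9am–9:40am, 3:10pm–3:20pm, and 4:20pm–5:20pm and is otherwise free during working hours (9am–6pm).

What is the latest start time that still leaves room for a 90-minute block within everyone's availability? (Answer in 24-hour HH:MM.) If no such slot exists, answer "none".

Mina free within 09:00–18:00: 09:40–15:10, 15:20–16:20, 17:20–18:00.
Zheng ∩ Mina: 10:30–10:40, 11:20–12:10, 12:20–15:10, 15:20–16:20.
Windows ≥ 90 min: 12:20–15:10.
Latest start in the last window 12:20–15:10 is 15:10 − 90 min = 13:40.

13:40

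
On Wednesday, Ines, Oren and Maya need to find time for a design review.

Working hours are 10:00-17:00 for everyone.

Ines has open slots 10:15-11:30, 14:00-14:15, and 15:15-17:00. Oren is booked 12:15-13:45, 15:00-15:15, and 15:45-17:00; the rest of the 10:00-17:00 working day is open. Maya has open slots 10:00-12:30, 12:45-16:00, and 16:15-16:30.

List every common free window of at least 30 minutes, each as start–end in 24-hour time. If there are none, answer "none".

10:15–11:30, 15:15–15:45

Oren free within 10:00–17:00: 10:00–12:15, 13:45–15:00, 15:15–15:45.
Ines ∩ Oren: 10:15–11:30, 14:00–14:15, 15:15–15:45.
Ines ∩ Oren ∩ Maya: 10:15–11:30, 14:00–14:15, 15:15–15:45.
Windows ≥ 30 min: 10:15–11:30, 15:15–15:45.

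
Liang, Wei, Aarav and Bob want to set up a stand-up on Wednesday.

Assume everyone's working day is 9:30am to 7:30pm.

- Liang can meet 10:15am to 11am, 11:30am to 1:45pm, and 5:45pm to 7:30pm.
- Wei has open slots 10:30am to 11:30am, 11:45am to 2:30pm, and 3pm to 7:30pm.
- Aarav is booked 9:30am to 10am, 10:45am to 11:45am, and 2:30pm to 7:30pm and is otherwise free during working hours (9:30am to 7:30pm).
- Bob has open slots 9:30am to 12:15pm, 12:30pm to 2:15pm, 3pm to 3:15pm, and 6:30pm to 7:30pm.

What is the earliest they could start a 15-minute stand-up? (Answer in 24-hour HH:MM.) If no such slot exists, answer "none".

Aarav free within 09:30–19:30: 10:00–10:45, 11:45–14:30.
Liang ∩ Wei: 10:30–11:00, 11:45–13:45, 17:45–19:30.
Liang ∩ Wei ∩ Aarav: 10:30–10:45, 11:45–13:45.
Liang ∩ Wei ∩ Aarav ∩ Bob: 10:30–10:45, 11:45–12:15, 12:30–13:45.
Windows ≥ 15 min: 10:30–10:45, 11:45–12:15, 12:30–13:45.
Earliest such window starts at 10:30.

10:30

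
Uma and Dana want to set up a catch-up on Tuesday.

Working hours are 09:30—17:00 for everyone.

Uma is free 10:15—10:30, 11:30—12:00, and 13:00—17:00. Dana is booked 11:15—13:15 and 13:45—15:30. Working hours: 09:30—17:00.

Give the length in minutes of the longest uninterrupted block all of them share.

Dana free within 09:30–17:00: 09:30–11:15, 13:15–13:45, 15:30–17:00.
Uma ∩ Dana: 10:15–10:30, 13:15–13:45, 15:30–17:00.
Common window lengths: 15, 30, 90 min; longest is 90.

90 minutes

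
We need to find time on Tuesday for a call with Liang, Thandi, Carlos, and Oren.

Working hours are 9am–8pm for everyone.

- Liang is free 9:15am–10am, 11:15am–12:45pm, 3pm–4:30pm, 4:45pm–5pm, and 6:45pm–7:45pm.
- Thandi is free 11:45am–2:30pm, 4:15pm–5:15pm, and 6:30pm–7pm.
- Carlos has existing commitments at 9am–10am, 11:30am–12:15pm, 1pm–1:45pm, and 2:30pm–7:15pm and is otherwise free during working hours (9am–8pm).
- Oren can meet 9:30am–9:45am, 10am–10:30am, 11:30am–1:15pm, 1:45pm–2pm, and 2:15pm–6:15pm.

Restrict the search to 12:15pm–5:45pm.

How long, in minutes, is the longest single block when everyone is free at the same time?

30 minutes

Carlos free within 09:00–20:00: 10:00–11:30, 12:15–13:00, 13:45–14:30, 19:15–20:00.
Liang ∩ Thandi: 11:45–12:45, 16:15–16:30, 16:45–17:00, 18:45–19:00.
Liang ∩ Thandi ∩ Carlos: 12:15–12:45.
Liang ∩ Thandi ∩ Carlos ∩ Oren: 12:15–12:45.
Restricted to 12:15–17:45: 12:15–12:45.
Single common window of 30 minutes.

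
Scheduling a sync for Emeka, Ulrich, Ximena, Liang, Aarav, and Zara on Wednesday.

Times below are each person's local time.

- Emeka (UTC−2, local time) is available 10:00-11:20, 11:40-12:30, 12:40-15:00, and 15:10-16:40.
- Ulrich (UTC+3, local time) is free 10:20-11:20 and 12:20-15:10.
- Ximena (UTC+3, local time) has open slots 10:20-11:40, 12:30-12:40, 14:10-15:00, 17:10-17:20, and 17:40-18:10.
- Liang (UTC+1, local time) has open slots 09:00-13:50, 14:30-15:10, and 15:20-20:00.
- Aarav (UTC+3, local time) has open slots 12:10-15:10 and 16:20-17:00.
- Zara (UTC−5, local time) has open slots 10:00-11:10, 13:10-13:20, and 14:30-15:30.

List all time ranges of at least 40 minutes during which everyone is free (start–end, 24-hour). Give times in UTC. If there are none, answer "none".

none

Emeka → UTC: 12:00–13:20, 13:40–14:30, 14:40–17:00, 17:10–18:40.
Ulrich → UTC: 07:20–08:20, 09:20–12:10.
Ximena → UTC: 07:20–08:40, 09:30–09:40, 11:10–12:00, 14:10–14:20, 14:40–15:10.
Liang → UTC: 08:00–12:50, 13:30–14:10, 14:20–19:00.
Aarav → UTC: 09:10–12:10, 13:20–14:00.
Zara → UTC: 15:00–16:10, 18:10–18:20, 19:30–20:30.
Emeka ∩ Ulrich: 12:00–12:10.
Emeka ∩ Ulrich ∩ Ximena: (none).
Emeka ∩ Ulrich ∩ Ximena ∩ Liang: (none).
Emeka ∩ Ulrich ∩ Ximena ∩ Liang ∩ Aarav: (none).
Emeka ∩ Ulrich ∩ Ximena ∩ Liang ∩ Aarav ∩ Zara: (none).
Windows ≥ 40 min: (none).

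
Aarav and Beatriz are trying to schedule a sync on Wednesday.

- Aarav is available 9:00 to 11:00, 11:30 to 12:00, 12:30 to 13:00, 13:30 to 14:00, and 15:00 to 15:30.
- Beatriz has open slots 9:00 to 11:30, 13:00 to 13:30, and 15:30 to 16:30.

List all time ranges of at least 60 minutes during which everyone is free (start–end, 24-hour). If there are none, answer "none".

09:00–11:00

Aarav ∩ Beatriz: 09:00–11:00.
Windows ≥ 60 min: 09:00–11:00.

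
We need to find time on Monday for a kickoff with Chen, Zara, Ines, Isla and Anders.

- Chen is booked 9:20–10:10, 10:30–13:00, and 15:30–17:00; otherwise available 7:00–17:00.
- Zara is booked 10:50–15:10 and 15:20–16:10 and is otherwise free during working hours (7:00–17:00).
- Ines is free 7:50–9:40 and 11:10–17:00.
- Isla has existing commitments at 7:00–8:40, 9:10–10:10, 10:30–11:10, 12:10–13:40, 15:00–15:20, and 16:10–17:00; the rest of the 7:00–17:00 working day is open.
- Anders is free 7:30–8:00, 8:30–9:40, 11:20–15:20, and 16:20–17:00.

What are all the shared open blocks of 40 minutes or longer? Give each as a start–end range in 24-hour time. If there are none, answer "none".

Chen free within 07:00–17:00: 07:00–09:20, 10:10–10:30, 13:00–15:30.
Zara free within 07:00–17:00: 07:00–10:50, 15:10–15:20, 16:10–17:00.
Isla free within 07:00–17:00: 08:40–09:10, 10:10–10:30, 11:10–12:10, 13:40–15:00, 15:20–16:10.
Chen ∩ Zara: 07:00–09:20, 10:10–10:30, 15:10–15:20.
Chen ∩ Zara ∩ Ines: 07:50–09:20, 15:10–15:20.
Chen ∩ Zara ∩ Ines ∩ Isla: 08:40–09:10.
Chen ∩ Zara ∩ Ines ∩ Isla ∩ Anders: 08:40–09:10.
Windows ≥ 40 min: (none).

none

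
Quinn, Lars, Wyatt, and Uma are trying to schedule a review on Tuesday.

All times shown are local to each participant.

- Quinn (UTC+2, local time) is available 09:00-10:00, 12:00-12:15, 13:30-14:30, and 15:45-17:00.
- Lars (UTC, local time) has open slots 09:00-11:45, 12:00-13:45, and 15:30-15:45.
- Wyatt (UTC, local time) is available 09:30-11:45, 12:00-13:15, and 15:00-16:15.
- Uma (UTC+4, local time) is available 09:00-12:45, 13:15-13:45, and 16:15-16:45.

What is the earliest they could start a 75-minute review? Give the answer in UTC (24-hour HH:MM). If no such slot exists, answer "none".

none

Quinn → UTC: 07:00–08:00, 10:00–10:15, 11:30–12:30, 13:45–15:00.
Lars → UTC: 09:00–11:45, 12:00–13:45, 15:30–15:45.
Wyatt → UTC: 09:30–11:45, 12:00–13:15, 15:00–16:15.
Uma → UTC: 05:00–08:45, 09:15–09:45, 12:15–12:45.
Quinn ∩ Lars: 10:00–10:15, 11:30–11:45, 12:00–12:30.
Quinn ∩ Lars ∩ Wyatt: 10:00–10:15, 11:30–11:45, 12:00–12:30.
Quinn ∩ Lars ∩ Wyatt ∩ Uma: 12:15–12:30.
Windows ≥ 75 min: (none).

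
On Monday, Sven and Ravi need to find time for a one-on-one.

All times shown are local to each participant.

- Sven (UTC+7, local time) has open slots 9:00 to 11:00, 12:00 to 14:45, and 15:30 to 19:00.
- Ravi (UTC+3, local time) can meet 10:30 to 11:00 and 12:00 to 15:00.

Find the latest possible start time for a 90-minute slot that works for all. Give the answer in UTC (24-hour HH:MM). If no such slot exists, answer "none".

Sven → UTC: 02:00–04:00, 05:00–07:45, 08:30–12:00.
Ravi → UTC: 07:30–08:00, 09:00–12:00.
Sven ∩ Ravi: 07:30–07:45, 09:00–12:00.
Windows ≥ 90 min: 09:00–12:00.
Latest start in the last window 09:00–12:00 is 12:00 − 90 min = 10:30.

10:30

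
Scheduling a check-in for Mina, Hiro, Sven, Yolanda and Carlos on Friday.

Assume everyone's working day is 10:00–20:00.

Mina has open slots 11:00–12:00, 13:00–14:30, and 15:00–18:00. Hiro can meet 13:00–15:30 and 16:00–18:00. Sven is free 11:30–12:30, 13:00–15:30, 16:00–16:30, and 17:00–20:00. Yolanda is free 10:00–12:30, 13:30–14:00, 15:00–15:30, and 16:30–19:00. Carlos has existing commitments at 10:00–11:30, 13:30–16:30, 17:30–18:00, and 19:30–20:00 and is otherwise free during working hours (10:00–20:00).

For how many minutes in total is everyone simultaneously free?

Carlos free within 10:00–20:00: 11:30–13:30, 16:30–17:30, 18:00–19:30.
Mina ∩ Hiro: 13:00–14:30, 15:00–15:30, 16:00–18:00.
Mina ∩ Hiro ∩ Sven: 13:00–14:30, 15:00–15:30, 16:00–16:30, 17:00–18:00.
Mina ∩ Hiro ∩ Sven ∩ Yolanda: 13:30–14:00, 15:00–15:30, 17:00–18:00.
Mina ∩ Hiro ∩ Sven ∩ Yolanda ∩ Carlos: 17:00–17:30.
Total common minutes: 30.

30 minutes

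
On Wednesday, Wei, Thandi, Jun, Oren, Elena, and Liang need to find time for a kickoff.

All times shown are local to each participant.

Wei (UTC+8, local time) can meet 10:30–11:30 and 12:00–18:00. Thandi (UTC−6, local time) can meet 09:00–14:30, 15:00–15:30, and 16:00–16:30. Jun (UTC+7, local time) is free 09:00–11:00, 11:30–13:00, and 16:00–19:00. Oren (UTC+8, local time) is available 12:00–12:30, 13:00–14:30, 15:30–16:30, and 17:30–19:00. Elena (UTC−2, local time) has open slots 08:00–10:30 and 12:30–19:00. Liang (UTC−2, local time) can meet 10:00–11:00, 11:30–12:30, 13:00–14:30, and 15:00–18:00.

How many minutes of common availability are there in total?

Wei → UTC: 02:30–03:30, 04:00–10:00.
Thandi → UTC: 15:00–20:30, 21:00–21:30, 22:00–22:30.
Jun → UTC: 02:00–04:00, 04:30–06:00, 09:00–12:00.
Oren → UTC: 04:00–04:30, 05:00–06:30, 07:30–08:30, 09:30–11:00.
Elena → UTC: 10:00–12:30, 14:30–21:00.
Liang → UTC: 12:00–13:00, 13:30–14:30, 15:00–16:30, 17:00–20:00.
Wei ∩ Thandi: (none).
Wei ∩ Thandi ∩ Jun: (none).
Wei ∩ Thandi ∩ Jun ∩ Oren: (none).
Wei ∩ Thandi ∩ Jun ∩ Oren ∩ Elena: (none).
Wei ∩ Thandi ∩ Jun ∩ Oren ∩ Elena ∩ Liang: (none).
Total common minutes: 0.

0 minutes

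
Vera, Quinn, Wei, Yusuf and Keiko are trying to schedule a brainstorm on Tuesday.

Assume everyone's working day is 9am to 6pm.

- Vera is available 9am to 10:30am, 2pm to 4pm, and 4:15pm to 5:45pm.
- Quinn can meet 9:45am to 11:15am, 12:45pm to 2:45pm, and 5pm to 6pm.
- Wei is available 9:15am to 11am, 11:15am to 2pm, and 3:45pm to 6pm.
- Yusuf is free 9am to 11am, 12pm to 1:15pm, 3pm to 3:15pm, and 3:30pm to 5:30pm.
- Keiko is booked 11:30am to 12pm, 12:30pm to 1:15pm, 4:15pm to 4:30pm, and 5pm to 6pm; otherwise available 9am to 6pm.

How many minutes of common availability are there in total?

Keiko free within 09:00–18:00: 09:00–11:30, 12:00–12:30, 13:15–16:15, 16:30–17:00.
Vera ∩ Quinn: 09:45–10:30, 14:00–14:45, 17:00–17:45.
Vera ∩ Quinn ∩ Wei: 09:45–10:30, 17:00–17:45.
Vera ∩ Quinn ∩ Wei ∩ Yusuf: 09:45–10:30, 17:00–17:30.
Vera ∩ Quinn ∩ Wei ∩ Yusuf ∩ Keiko: 09:45–10:30.
Total common minutes: 45.

45 minutes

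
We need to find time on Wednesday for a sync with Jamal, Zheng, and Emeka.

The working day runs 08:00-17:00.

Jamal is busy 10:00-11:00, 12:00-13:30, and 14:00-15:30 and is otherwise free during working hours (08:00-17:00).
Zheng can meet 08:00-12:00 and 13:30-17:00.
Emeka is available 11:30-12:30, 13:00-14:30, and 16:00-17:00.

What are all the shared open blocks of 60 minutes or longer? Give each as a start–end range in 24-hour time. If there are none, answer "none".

Jamal free within 08:00–17:00: 08:00–10:00, 11:00–12:00, 13:30–14:00, 15:30–17:00.
Jamal ∩ Zheng: 08:00–10:00, 11:00–12:00, 13:30–14:00, 15:30–17:00.
Jamal ∩ Zheng ∩ Emeka: 11:30–12:00, 13:30–14:00, 16:00–17:00.
Windows ≥ 60 min: 16:00–17:00.

16:00–17:00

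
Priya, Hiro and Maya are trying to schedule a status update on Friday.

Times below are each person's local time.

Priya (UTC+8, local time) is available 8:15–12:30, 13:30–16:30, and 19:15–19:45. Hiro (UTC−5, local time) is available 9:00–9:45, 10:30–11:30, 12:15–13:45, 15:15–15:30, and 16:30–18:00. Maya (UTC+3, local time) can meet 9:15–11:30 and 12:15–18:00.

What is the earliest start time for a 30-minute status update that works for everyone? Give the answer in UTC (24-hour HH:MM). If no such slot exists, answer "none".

Priya → UTC: 00:15–04:30, 05:30–08:30, 11:15–11:45.
Hiro → UTC: 14:00–14:45, 15:30–16:30, 17:15–18:45, 20:15–20:30, 21:30–23:00.
Maya → UTC: 06:15–08:30, 09:15–15:00.
Priya ∩ Hiro: (none).
Priya ∩ Hiro ∩ Maya: (none).
Windows ≥ 30 min: (none).

none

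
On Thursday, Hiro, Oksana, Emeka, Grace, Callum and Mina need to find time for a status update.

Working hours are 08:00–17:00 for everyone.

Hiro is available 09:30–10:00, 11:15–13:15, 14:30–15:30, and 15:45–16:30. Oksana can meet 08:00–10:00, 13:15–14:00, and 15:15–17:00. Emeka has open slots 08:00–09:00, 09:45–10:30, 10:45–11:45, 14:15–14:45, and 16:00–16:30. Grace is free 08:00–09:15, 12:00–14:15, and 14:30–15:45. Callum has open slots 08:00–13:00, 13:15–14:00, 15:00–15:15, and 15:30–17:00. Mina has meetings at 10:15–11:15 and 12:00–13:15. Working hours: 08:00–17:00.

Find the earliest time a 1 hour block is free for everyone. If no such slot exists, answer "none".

Mina free within 08:00–17:00: 08:00–10:15, 11:15–12:00, 13:15–17:00.
Hiro ∩ Oksana: 09:30–10:00, 15:15–15:30, 15:45–16:30.
Hiro ∩ Oksana ∩ Emeka: 09:45–10:00, 16:00–16:30.
Hiro ∩ Oksana ∩ Emeka ∩ Grace: (none).
Hiro ∩ Oksana ∩ Emeka ∩ Grace ∩ Callum: (none).
Hiro ∩ Oksana ∩ Emeka ∩ Grace ∩ Callum ∩ Mina: (none).
Windows ≥ 60 min: (none).

none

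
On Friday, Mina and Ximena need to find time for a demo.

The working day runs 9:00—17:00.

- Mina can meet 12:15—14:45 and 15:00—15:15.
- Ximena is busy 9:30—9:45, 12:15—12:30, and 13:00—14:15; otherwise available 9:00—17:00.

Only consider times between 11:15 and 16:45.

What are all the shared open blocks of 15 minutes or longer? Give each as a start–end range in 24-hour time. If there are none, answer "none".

Ximena free within 09:00–17:00: 09:00–09:30, 09:45–12:15, 12:30–13:00, 14:15–17:00.
Mina ∩ Ximena: 12:30–13:00, 14:15–14:45, 15:00–15:15.
Restricted to 11:15–16:45: 12:30–13:00, 14:15–14:45, 15:00–15:15.
Windows ≥ 15 min: 12:30–13:00, 14:15–14:45, 15:00–15:15.

12:30–13:00, 14:15–14:45, 15:00–15:15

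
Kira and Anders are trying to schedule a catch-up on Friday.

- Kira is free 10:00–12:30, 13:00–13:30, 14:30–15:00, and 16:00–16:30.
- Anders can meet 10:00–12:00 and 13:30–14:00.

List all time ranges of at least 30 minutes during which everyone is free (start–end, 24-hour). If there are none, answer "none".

10:00–12:00

Kira ∩ Anders: 10:00–12:00.
Windows ≥ 30 min: 10:00–12:00.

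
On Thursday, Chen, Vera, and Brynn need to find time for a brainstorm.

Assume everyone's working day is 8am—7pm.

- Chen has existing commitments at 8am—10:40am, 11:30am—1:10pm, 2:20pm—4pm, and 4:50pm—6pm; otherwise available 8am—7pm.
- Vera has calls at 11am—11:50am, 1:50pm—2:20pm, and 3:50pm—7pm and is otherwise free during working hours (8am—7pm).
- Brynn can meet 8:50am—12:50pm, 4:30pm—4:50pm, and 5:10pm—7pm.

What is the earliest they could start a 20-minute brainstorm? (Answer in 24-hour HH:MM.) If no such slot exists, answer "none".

10:40

Chen free within 08:00–19:00: 10:40–11:30, 13:10–14:20, 16:00–16:50, 18:00–19:00.
Vera free within 08:00–19:00: 08:00–11:00, 11:50–13:50, 14:20–15:50.
Chen ∩ Vera: 10:40–11:00, 13:10–13:50.
Chen ∩ Vera ∩ Brynn: 10:40–11:00.
Windows ≥ 20 min: 10:40–11:00.
Earliest such window starts at 10:40.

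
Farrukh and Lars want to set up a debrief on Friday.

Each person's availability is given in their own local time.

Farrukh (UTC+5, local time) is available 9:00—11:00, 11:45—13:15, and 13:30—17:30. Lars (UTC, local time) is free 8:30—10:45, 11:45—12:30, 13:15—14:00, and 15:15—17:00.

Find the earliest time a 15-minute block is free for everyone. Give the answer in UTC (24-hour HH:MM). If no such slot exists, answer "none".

08:30

Farrukh → UTC: 04:00–06:00, 06:45–08:15, 08:30–12:30.
Lars → UTC: 08:30–10:45, 11:45–12:30, 13:15–14:00, 15:15–17:00.
Farrukh ∩ Lars: 08:30–10:45, 11:45–12:30.
Windows ≥ 15 min: 08:30–10:45, 11:45–12:30.
Earliest such window starts at 08:30.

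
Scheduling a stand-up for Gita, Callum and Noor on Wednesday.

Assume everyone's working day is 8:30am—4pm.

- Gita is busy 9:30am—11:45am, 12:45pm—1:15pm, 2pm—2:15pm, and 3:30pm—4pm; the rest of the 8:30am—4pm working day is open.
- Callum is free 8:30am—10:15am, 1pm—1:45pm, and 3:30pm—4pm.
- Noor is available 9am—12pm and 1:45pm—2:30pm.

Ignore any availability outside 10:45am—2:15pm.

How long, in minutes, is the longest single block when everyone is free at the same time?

Gita free within 08:30–16:00: 08:30–09:30, 11:45–12:45, 13:15–14:00, 14:15–15:30.
Gita ∩ Callum: 08:30–09:30, 13:15–13:45.
Gita ∩ Callum ∩ Noor: 09:00–09:30.
Restricted to 10:45–14:15: (none).
No common window.

0 minutes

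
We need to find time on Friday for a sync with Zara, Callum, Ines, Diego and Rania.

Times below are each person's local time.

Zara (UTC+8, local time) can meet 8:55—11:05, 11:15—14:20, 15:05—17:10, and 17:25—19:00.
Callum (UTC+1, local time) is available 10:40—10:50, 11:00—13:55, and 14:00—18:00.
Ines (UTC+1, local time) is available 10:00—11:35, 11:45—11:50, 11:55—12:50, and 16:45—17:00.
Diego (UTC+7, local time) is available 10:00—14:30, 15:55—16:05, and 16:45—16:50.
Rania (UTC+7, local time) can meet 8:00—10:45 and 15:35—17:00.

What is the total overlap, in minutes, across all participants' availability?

Zara → UTC: 00:55–03:05, 03:15–06:20, 07:05–09:10, 09:25–11:00.
Callum → UTC: 09:40–09:50, 10:00–12:55, 13:00–17:00.
Ines → UTC: 09:00–10:35, 10:45–10:50, 10:55–11:50, 15:45–16:00.
Diego → UTC: 03:00–07:30, 08:55–09:05, 09:45–09:50.
Rania → UTC: 01:00–03:45, 08:35–10:00.
Zara ∩ Callum: 09:40–09:50, 10:00–11:00.
Zara ∩ Callum ∩ Ines: 09:40–09:50, 10:00–10:35, 10:45–10:50, 10:55–11:00.
Zara ∩ Callum ∩ Ines ∩ Diego: 09:45–09:50.
Zara ∩ Callum ∩ Ines ∩ Diego ∩ Rania: 09:45–09:50.
Total common minutes: 5.

5 minutes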